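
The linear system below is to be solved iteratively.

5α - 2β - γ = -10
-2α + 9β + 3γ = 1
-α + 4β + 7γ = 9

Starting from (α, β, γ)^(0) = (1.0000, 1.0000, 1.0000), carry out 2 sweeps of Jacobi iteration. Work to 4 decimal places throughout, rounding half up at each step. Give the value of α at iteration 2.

-1.8286

Iteration 1:
  α = (-10 - (-2)·1.0000 - (-1)·1.0000) / (5) = -1.4000
  β = (1 - (-2)·1.0000 - (3)·1.0000) / (9) = 0.0000
  γ = (9 - (-1)·1.0000 - (4)·1.0000) / (7) = 0.8571
Iteration 2:
  α = (-10 - (-2)·0.0000 - (-1)·0.8571) / (5) = -1.8286
  β = (1 - (-2)·-1.4000 - (3)·0.8571) / (9) = -0.4857
  γ = (9 - (-1)·-1.4000 - (4)·0.0000) / (7) = 1.0857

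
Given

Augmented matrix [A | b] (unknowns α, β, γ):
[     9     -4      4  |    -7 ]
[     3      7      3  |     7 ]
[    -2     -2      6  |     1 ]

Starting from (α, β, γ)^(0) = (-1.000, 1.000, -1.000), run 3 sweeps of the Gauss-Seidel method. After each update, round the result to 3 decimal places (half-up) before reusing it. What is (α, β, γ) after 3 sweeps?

(-0.514, 1.084, 0.357)

Iteration 1:
  α = (-7 - (-4)·1.000 - (4)·-1.000) / (9) = 0.111
  β = (7 - (3)·0.111 - (3)·-1.000) / (7) = 1.381
  γ = (1 - (-2)·0.111 - (-2)·1.381) / (6) = 0.664
Iteration 2:
  α = (-7 - (-4)·1.381 - (4)·0.664) / (9) = -0.459
  β = (7 - (3)·-0.459 - (3)·0.664) / (7) = 0.912
  γ = (1 - (-2)·-0.459 - (-2)·0.912) / (6) = 0.318
Iteration 3:
  α = (-7 - (-4)·0.912 - (4)·0.318) / (9) = -0.514
  β = (7 - (3)·-0.514 - (3)·0.318) / (7) = 1.084
  γ = (1 - (-2)·-0.514 - (-2)·1.084) / (6) = 0.357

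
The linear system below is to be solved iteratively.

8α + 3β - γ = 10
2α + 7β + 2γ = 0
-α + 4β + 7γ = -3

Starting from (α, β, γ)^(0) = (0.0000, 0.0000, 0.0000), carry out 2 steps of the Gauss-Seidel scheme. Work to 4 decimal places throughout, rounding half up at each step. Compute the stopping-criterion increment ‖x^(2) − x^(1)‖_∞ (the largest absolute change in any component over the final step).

Iteration 1:
  α = (10 - (3)·0.0000 - (-1)·0.0000) / (8) = 1.2500
  β = (0 - (2)·1.2500 - (2)·0.0000) / (7) = -0.3571
  γ = (-3 - (-1)·1.2500 - (4)·-0.3571) / (7) = -0.0459
Iteration 2:
  α = (10 - (3)·-0.3571 - (-1)·-0.0459) / (8) = 1.3782
  β = (0 - (2)·1.3782 - (2)·-0.0459) / (7) = -0.3807
  γ = (-3 - (-1)·1.3782 - (4)·-0.3807) / (7) = -0.0141
Change: (0.1282, -0.0236, 0.0318) → max |·| = 0.1282

0.1282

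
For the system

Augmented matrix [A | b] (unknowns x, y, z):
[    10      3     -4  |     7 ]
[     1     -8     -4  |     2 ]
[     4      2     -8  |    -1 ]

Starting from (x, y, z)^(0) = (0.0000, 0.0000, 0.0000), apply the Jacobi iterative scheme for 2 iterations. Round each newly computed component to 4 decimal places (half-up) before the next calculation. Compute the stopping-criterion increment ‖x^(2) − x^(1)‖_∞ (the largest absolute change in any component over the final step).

0.2875

Iteration 1:
  x = (7 - (3)·0.0000 - (-4)·0.0000) / (10) = 0.7000
  y = (2 - (1)·0.0000 - (-4)·0.0000) / (-8) = -0.2500
  z = (-1 - (4)·0.0000 - (2)·0.0000) / (-8) = 0.1250
Iteration 2:
  x = (7 - (3)·-0.2500 - (-4)·0.1250) / (10) = 0.8250
  y = (2 - (1)·0.7000 - (-4)·0.1250) / (-8) = -0.2250
  z = (-1 - (4)·0.7000 - (2)·-0.2500) / (-8) = 0.4125
Change: (0.1250, 0.0250, 0.2875) → max |·| = 0.2875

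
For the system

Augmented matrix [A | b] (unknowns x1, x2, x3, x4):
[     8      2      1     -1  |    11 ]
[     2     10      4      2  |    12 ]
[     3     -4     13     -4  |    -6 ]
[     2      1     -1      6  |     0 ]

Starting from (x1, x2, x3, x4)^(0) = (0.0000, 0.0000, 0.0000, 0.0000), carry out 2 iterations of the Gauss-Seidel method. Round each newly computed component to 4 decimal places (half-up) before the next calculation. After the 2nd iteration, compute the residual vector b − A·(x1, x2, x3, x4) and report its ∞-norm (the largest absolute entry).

Iteration 1:
  x1 = (11 - (2)·0.0000 - (1)·0.0000 - (-1)·0.0000) / (8) = 1.3750
  x2 = (12 - (2)·1.3750 - (4)·0.0000 - (2)·0.0000) / (10) = 0.9250
  x3 = (-6 - (3)·1.3750 - (-4)·0.9250 - (-4)·0.0000) / (13) = -0.4942
  x4 = (0 - (2)·1.3750 - (1)·0.9250 - (-1)·-0.4942) / (6) = -0.6949
Iteration 2:
  x1 = (11 - (2)·0.9250 - (1)·-0.4942 - (-1)·-0.6949) / (8) = 1.1187
  x2 = (12 - (2)·1.1187 - (4)·-0.4942 - (2)·-0.6949) / (10) = 1.3129
  x3 = (-6 - (3)·1.1187 - (-4)·1.3129 - (-4)·-0.6949) / (13) = -0.5295
  x4 = (0 - (2)·1.1187 - (1)·1.3129 - (-1)·-0.5295) / (6) = -0.6800
Residual b − A·x = (-0.7259, 0.1116, 0.0590, 0.0002); ∞-norm = 0.7259

0.7259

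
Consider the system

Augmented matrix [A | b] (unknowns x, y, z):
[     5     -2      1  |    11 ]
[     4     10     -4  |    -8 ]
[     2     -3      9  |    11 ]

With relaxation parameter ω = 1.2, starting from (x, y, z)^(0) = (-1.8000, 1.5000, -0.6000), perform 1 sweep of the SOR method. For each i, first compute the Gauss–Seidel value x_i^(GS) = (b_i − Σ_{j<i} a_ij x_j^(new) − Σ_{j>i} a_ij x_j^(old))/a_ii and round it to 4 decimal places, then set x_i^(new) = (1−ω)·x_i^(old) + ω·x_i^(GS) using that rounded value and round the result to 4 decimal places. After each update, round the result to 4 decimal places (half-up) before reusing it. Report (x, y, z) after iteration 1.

(3.8640, -3.4027, -0.8048)

Iteration 1:
  x: GS value = (11 - (-2)·1.5000 - (1)·-0.6000) / (5) = 2.9200;  x ← (1−ω)·-1.8000 + ω·2.9200 = 3.8640
  y: GS value = (-8 - (4)·3.8640 - (-4)·-0.6000) / (10) = -2.5856;  y ← (1−ω)·1.5000 + ω·-2.5856 = -3.4027
  z: GS value = (11 - (2)·3.8640 - (-3)·-3.4027) / (9) = -0.7707;  z ← (1−ω)·-0.6000 + ω·-0.7707 = -0.8048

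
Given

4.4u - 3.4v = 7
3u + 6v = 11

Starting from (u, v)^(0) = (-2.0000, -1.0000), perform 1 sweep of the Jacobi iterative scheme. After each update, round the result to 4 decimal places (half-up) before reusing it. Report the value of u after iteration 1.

0.8182

Iteration 1:
  u = (7 - (-3.4)·-1.0000) / (4.4) = 0.8182
  v = (11 - (3)·-2.0000) / (6) = 2.8333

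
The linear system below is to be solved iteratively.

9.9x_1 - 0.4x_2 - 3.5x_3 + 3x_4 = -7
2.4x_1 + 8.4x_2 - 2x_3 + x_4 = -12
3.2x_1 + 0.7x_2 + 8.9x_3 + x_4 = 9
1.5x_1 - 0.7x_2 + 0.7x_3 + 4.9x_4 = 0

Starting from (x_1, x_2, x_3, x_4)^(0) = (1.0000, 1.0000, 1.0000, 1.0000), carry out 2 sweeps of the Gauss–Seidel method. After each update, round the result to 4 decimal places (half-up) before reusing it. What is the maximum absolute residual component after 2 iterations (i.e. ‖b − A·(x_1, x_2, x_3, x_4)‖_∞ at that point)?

Iteration 1:
  x_1 = (-7 - (-0.4)·1.0000 - (-3.5)·1.0000 - (3)·1.0000) / (9.9) = -0.6162
  x_2 = (-12 - (2.4)·-0.6162 - (-2)·1.0000 - (1)·1.0000) / (8.4) = -1.1335
  x_3 = (9 - (3.2)·-0.6162 - (0.7)·-1.1335 - (1)·1.0000) / (8.9) = 1.2096
  x_4 = (0 - (1.5)·-0.6162 - (-0.7)·-1.1335 - (0.7)·1.2096) / (4.9) = -0.1461
Iteration 2:
  x_1 = (-7 - (-0.4)·-1.1335 - (-3.5)·1.2096 - (3)·-0.1461) / (9.9) = -0.2810
  x_2 = (-12 - (2.4)·-0.2810 - (-2)·1.2096 - (1)·-0.1461) / (8.4) = -1.0429
  x_3 = (9 - (3.2)·-0.2810 - (0.7)·-1.0429 - (1)·-0.1461) / (8.9) = 1.2107
  x_4 = (0 - (1.5)·-0.2810 - (-0.7)·-1.0429 - (0.7)·1.2107) / (4.9) = -0.2359
Residual b − A·x = (0.3099, 0.0921, 0.0899, -0.0001); ∞-norm = 0.3099

0.3099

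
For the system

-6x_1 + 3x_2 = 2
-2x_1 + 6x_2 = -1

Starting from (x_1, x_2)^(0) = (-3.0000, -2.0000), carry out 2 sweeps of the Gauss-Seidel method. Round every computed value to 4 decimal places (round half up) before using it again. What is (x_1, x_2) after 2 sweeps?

Iteration 1:
  x_1 = (2 - (3)·-2.0000) / (-6) = -1.3333
  x_2 = (-1 - (-2)·-1.3333) / (6) = -0.6111
Iteration 2:
  x_1 = (2 - (3)·-0.6111) / (-6) = -0.6389
  x_2 = (-1 - (-2)·-0.6389) / (6) = -0.3796

(-0.6389, -0.3796)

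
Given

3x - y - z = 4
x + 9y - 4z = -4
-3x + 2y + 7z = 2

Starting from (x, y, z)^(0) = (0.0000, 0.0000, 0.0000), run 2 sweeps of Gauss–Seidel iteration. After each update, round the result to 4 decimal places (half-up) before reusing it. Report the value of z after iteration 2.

0.9627

Iteration 1:
  x = (4 - (-1)·0.0000 - (-1)·0.0000) / (3) = 1.3333
  y = (-4 - (1)·1.3333 - (-4)·0.0000) / (9) = -0.5926
  z = (2 - (-3)·1.3333 - (2)·-0.5926) / (7) = 1.0264
Iteration 2:
  x = (4 - (-1)·-0.5926 - (-1)·1.0264) / (3) = 1.4779
  y = (-4 - (1)·1.4779 - (-4)·1.0264) / (9) = -0.1525
  z = (2 - (-3)·1.4779 - (2)·-0.1525) / (7) = 0.9627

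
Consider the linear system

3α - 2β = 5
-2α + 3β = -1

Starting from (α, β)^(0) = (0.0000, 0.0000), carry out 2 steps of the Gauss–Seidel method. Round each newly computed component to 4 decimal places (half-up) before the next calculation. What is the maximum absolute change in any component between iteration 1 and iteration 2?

Iteration 1:
  α = (5 - (-2)·0.0000) / (3) = 1.6667
  β = (-1 - (-2)·1.6667) / (3) = 0.7778
Iteration 2:
  α = (5 - (-2)·0.7778) / (3) = 2.1852
  β = (-1 - (-2)·2.1852) / (3) = 1.1235
Change: (0.5185, 0.3457) → max |·| = 0.5185

0.5185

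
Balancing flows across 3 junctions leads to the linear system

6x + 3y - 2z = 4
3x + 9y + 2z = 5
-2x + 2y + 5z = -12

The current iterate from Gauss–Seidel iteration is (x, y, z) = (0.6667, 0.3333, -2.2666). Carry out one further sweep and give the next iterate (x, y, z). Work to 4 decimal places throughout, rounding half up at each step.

(-0.2555, 1.1444, -2.9600)

One sweep:
  x = (4 - (3)·0.3333 - (-2)·-2.2666) / (6) = -0.2555
  y = (5 - (3)·-0.2555 - (2)·-2.2666) / (9) = 1.1444
  z = (-12 - (-2)·-0.2555 - (2)·1.1444) / (5) = -2.9600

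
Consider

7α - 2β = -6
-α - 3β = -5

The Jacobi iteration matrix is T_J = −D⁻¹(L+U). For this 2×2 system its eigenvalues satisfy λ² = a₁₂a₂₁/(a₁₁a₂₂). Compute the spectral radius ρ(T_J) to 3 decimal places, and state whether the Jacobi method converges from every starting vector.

0.309

a₁₂a₂₁/(a₁₁a₂₂) = (-2)·(-1) / ((7)·(-3)) = -0.095238
ρ = √|-0.095238| = √0.095238 = 0.309
ρ < 1, so Jacobi converges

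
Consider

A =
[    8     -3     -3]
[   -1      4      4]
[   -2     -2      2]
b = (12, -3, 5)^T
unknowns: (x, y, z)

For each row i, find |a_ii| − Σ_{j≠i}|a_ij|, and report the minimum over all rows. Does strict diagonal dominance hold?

row 1: |8| − (3+3) = 2
row 2: |4| − (1+4) = -1
row 3: |2| − (2+2) = -2
minimum over rows = -2 → not strictly diagonally dominant

-2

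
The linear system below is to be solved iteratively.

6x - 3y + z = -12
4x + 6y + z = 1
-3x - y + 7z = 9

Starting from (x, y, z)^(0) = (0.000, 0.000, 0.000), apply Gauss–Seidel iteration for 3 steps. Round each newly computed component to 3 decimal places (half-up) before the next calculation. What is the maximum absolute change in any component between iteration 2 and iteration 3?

Iteration 1:
  x = (-12 - (-3)·0.000 - (1)·0.000) / (6) = -2.000
  y = (1 - (4)·-2.000 - (1)·0.000) / (6) = 1.500
  z = (9 - (-3)·-2.000 - (-1)·1.500) / (7) = 0.643
Iteration 2:
  x = (-12 - (-3)·1.500 - (1)·0.643) / (6) = -1.357
  y = (1 - (4)·-1.357 - (1)·0.643) / (6) = 0.964
  z = (9 - (-3)·-1.357 - (-1)·0.964) / (7) = 0.842
Iteration 3:
  x = (-12 - (-3)·0.964 - (1)·0.842) / (6) = -1.658
  y = (1 - (4)·-1.658 - (1)·0.842) / (6) = 1.132
  z = (9 - (-3)·-1.658 - (-1)·1.132) / (7) = 0.737
Change: (-0.301, 0.168, -0.105) → max |·| = 0.301

0.301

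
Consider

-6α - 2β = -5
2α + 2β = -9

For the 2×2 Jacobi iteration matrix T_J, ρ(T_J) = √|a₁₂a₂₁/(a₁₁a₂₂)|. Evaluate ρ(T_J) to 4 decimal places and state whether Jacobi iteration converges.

0.5774

a₁₂a₂₁/(a₁₁a₂₂) = (-2)·(2) / ((-6)·(2)) = 0.333333
ρ = √|0.333333| = √0.333333 = 0.5774
ρ < 1, so Jacobi converges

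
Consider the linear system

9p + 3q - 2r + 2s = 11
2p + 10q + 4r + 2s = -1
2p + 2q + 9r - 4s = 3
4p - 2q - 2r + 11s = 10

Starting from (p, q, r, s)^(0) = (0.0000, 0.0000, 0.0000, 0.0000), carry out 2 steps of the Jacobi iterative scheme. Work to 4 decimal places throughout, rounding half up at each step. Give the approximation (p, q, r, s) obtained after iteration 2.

(1.1276, -0.6596, 0.4880, 0.5071)

Iteration 1:
  p = (11 - (3)·0.0000 - (-2)·0.0000 - (2)·0.0000) / (9) = 1.2222
  q = (-1 - (2)·0.0000 - (4)·0.0000 - (2)·0.0000) / (10) = -0.1000
  r = (3 - (2)·0.0000 - (2)·0.0000 - (-4)·0.0000) / (9) = 0.3333
  s = (10 - (4)·0.0000 - (-2)·0.0000 - (-2)·0.0000) / (11) = 0.9091
Iteration 2:
  p = (11 - (3)·-0.1000 - (-2)·0.3333 - (2)·0.9091) / (9) = 1.1276
  q = (-1 - (2)·1.2222 - (4)·0.3333 - (2)·0.9091) / (10) = -0.6596
  r = (3 - (2)·1.2222 - (2)·-0.1000 - (-4)·0.9091) / (9) = 0.4880
  s = (10 - (4)·1.2222 - (-2)·-0.1000 - (-2)·0.3333) / (11) = 0.5071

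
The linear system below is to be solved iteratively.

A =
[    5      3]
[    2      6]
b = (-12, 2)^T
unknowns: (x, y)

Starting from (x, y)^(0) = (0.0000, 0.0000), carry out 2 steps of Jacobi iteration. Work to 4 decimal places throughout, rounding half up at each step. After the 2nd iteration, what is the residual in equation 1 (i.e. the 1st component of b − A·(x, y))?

Iteration 1:
  x = (-12 - (3)·0.0000) / (5) = -2.4000
  y = (2 - (2)·0.0000) / (6) = 0.3333
Iteration 2:
  x = (-12 - (3)·0.3333) / (5) = -2.6000
  y = (2 - (2)·-2.4000) / (6) = 1.1333
Residual b − A·x = (-2.3999, 0.4002)

-2.3999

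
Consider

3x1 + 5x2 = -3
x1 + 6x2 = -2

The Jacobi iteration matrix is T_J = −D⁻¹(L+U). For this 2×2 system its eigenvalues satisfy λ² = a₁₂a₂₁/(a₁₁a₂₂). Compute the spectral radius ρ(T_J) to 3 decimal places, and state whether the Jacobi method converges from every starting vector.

0.527

a₁₂a₂₁/(a₁₁a₂₂) = (5)·(1) / ((3)·(6)) = 0.277778
ρ = √|0.277778| = √0.277778 = 0.527
ρ < 1, so Jacobi converges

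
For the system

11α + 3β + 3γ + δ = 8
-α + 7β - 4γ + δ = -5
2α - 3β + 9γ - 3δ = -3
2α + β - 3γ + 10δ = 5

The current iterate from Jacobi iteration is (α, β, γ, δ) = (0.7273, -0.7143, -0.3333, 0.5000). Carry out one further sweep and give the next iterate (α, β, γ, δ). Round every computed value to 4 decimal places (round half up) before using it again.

One sweep:
  α = (8 - (3)·-0.7143 - (3)·-0.3333 - (1)·0.5000) / (11) = 0.9675
  β = (-5 - (-1)·0.7273 - (-4)·-0.3333 - (1)·0.5000) / (7) = -0.8723
  γ = (-3 - (2)·0.7273 - (-3)·-0.7143 - (-3)·0.5000) / (9) = -0.5664
  δ = (5 - (2)·0.7273 - (1)·-0.7143 - (-3)·-0.3333) / (10) = 0.3260

(0.9675, -0.8723, -0.5664, 0.3260)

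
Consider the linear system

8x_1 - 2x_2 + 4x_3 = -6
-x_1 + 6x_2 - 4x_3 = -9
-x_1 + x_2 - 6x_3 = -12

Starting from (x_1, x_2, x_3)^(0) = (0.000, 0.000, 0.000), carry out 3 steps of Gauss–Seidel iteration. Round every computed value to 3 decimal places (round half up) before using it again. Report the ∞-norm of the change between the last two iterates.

0.270

Iteration 1:
  x_1 = (-6 - (-2)·0.000 - (4)·0.000) / (8) = -0.750
  x_2 = (-9 - (-1)·-0.750 - (-4)·0.000) / (6) = -1.625
  x_3 = (-12 - (-1)·-0.750 - (1)·-1.625) / (-6) = 1.854
Iteration 2:
  x_1 = (-6 - (-2)·-1.625 - (4)·1.854) / (8) = -2.083
  x_2 = (-9 - (-1)·-2.083 - (-4)·1.854) / (6) = -0.611
  x_3 = (-12 - (-1)·-2.083 - (1)·-0.611) / (-6) = 2.245
Iteration 3:
  x_1 = (-6 - (-2)·-0.611 - (4)·2.245) / (8) = -2.025
  x_2 = (-9 - (-1)·-2.025 - (-4)·2.245) / (6) = -0.341
  x_3 = (-12 - (-1)·-2.025 - (1)·-0.341) / (-6) = 2.281
Change: (0.058, 0.270, 0.036) → max |·| = 0.270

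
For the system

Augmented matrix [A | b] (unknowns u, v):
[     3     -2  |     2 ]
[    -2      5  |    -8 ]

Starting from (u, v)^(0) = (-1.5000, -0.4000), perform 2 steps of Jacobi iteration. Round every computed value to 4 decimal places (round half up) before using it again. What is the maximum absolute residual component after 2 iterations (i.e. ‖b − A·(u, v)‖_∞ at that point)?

Iteration 1:
  u = (2 - (-2)·-0.4000) / (3) = 0.4000
  v = (-8 - (-2)·-1.5000) / (5) = -2.2000
Iteration 2:
  u = (2 - (-2)·-2.2000) / (3) = -0.8000
  v = (-8 - (-2)·0.4000) / (5) = -1.4400
Residual b − A·x = (1.5200, -2.4000); ∞-norm = 2.4000

2.4000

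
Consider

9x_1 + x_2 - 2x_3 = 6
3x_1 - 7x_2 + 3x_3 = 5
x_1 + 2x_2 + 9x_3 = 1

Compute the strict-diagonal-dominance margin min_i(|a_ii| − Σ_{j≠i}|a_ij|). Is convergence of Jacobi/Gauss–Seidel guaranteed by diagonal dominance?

row 1: |9| − (1+2) = 6
row 2: |-7| − (3+3) = 1
row 3: |9| − (1+2) = 6
minimum over rows = 1 → strictly diagonally dominant (convergence guaranteed)

1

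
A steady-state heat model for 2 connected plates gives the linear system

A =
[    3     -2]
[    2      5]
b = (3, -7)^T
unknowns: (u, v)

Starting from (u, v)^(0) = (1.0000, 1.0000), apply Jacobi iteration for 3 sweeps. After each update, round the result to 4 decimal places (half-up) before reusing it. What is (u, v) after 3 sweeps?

(-0.3778, -1.3200)

Iteration 1:
  u = (3 - (-2)·1.0000) / (3) = 1.6667
  v = (-7 - (2)·1.0000) / (5) = -1.8000
Iteration 2:
  u = (3 - (-2)·-1.8000) / (3) = -0.2000
  v = (-7 - (2)·1.6667) / (5) = -2.0667
Iteration 3:
  u = (3 - (-2)·-2.0667) / (3) = -0.3778
  v = (-7 - (2)·-0.2000) / (5) = -1.3200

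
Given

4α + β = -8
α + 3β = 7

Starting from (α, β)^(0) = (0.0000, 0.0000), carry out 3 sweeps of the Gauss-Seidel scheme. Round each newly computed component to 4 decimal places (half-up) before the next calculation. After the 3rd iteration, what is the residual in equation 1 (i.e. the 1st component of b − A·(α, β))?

-0.0208

Iteration 1:
  α = (-8 - (1)·0.0000) / (4) = -2.0000
  β = (7 - (1)·-2.0000) / (3) = 3.0000
Iteration 2:
  α = (-8 - (1)·3.0000) / (4) = -2.7500
  β = (7 - (1)·-2.7500) / (3) = 3.2500
Iteration 3:
  α = (-8 - (1)·3.2500) / (4) = -2.8125
  β = (7 - (1)·-2.8125) / (3) = 3.2708
Residual b − A·x = (-0.0208, 0.0001)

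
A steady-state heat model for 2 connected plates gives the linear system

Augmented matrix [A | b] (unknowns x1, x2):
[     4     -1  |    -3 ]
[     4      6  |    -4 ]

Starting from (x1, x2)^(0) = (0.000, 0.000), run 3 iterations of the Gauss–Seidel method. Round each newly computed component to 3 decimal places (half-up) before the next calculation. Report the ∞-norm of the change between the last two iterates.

0.007

Iteration 1:
  x1 = (-3 - (-1)·0.000) / (4) = -0.750
  x2 = (-4 - (4)·-0.750) / (6) = -0.167
Iteration 2:
  x1 = (-3 - (-1)·-0.167) / (4) = -0.792
  x2 = (-4 - (4)·-0.792) / (6) = -0.139
Iteration 3:
  x1 = (-3 - (-1)·-0.139) / (4) = -0.785
  x2 = (-4 - (4)·-0.785) / (6) = -0.143
Change: (0.007, -0.004) → max |·| = 0.007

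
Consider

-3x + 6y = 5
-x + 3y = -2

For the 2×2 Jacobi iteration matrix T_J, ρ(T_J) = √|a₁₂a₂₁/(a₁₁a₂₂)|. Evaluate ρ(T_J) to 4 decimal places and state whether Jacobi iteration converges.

a₁₂a₂₁/(a₁₁a₂₂) = (6)·(-1) / ((-3)·(3)) = 0.666667
ρ = √|0.666667| = √0.666667 = 0.8165
ρ < 1, so Jacobi converges

0.8165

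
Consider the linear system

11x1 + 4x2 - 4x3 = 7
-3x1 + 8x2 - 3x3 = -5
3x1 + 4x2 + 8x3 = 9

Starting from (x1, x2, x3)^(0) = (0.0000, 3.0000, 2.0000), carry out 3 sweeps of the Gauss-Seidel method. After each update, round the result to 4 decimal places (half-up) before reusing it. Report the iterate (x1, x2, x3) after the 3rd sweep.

Iteration 1:
  x1 = (7 - (4)·3.0000 - (-4)·2.0000) / (11) = 0.2727
  x2 = (-5 - (-3)·0.2727 - (-3)·2.0000) / (8) = 0.2273
  x3 = (9 - (3)·0.2727 - (4)·0.2273) / (8) = 0.9091
Iteration 2:
  x1 = (7 - (4)·0.2273 - (-4)·0.9091) / (11) = 0.8843
  x2 = (-5 - (-3)·0.8843 - (-3)·0.9091) / (8) = 0.0475
  x3 = (9 - (3)·0.8843 - (4)·0.0475) / (8) = 0.7696
Iteration 3:
  x1 = (7 - (4)·0.0475 - (-4)·0.7696) / (11) = 0.8989
  x2 = (-5 - (-3)·0.8989 - (-3)·0.7696) / (8) = 0.0007
  x3 = (9 - (3)·0.8989 - (4)·0.0007) / (8) = 0.7876

(0.8989, 0.0007, 0.7876)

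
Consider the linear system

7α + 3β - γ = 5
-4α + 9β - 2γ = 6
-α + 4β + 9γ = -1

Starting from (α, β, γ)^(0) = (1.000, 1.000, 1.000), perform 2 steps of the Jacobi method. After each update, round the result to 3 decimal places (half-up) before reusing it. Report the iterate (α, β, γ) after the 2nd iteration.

Iteration 1:
  α = (5 - (3)·1.000 - (-1)·1.000) / (7) = 0.429
  β = (6 - (-4)·1.000 - (-2)·1.000) / (9) = 1.333
  γ = (-1 - (-1)·1.000 - (4)·1.000) / (9) = -0.444
Iteration 2:
  α = (5 - (3)·1.333 - (-1)·-0.444) / (7) = 0.080
  β = (6 - (-4)·0.429 - (-2)·-0.444) / (9) = 0.759
  γ = (-1 - (-1)·0.429 - (4)·1.333) / (9) = -0.656

(0.080, 0.759, -0.656)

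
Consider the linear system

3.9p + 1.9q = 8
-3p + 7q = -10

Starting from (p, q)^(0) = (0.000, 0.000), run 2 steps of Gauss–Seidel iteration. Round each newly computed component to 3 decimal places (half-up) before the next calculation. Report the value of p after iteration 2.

2.319

Iteration 1:
  p = (8 - (1.9)·0.000) / (3.9) = 2.051
  q = (-10 - (-3)·2.051) / (7) = -0.550
Iteration 2:
  p = (8 - (1.9)·-0.550) / (3.9) = 2.319
  q = (-10 - (-3)·2.319) / (7) = -0.435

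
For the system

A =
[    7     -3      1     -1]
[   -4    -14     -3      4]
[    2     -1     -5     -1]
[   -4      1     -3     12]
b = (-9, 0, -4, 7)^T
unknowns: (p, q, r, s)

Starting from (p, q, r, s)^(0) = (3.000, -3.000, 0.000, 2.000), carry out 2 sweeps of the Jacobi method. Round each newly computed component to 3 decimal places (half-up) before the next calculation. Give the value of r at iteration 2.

Iteration 1:
  p = (-9 - (-3)·-3.000 - (1)·0.000 - (-1)·2.000) / (7) = -2.286
  q = (0 - (-4)·3.000 - (-3)·0.000 - (4)·2.000) / (-14) = -0.286
  r = (-4 - (2)·3.000 - (-1)·-3.000 - (-1)·2.000) / (-5) = 2.200
  s = (7 - (-4)·3.000 - (1)·-3.000 - (-3)·0.000) / (12) = 1.833
Iteration 2:
  p = (-9 - (-3)·-0.286 - (1)·2.200 - (-1)·1.833) / (7) = -1.461
  q = (0 - (-4)·-2.286 - (-3)·2.200 - (4)·1.833) / (-14) = 0.705
  r = (-4 - (2)·-2.286 - (-1)·-0.286 - (-1)·1.833) / (-5) = -0.424
  s = (7 - (-4)·-2.286 - (1)·-0.286 - (-3)·2.200) / (12) = 0.395

-0.424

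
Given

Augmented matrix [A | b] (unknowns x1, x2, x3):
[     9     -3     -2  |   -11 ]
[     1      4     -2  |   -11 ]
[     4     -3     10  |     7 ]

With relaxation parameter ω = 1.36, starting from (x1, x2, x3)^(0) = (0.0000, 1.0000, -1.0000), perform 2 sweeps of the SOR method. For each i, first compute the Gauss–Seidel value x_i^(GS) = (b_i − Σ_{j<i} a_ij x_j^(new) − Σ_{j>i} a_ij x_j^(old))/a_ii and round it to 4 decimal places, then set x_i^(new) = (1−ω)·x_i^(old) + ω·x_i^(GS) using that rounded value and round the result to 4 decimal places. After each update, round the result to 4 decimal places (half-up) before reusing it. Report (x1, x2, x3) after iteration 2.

Iteration 1:
  x1: GS value = (-11 - (-3)·1.0000 - (-2)·-1.0000) / (9) = -1.1111;  x1 ← (1−ω)·0.0000 + ω·-1.1111 = -1.5111
  x2: GS value = (-11 - (1)·-1.5111 - (-2)·-1.0000) / (4) = -2.8722;  x2 ← (1−ω)·1.0000 + ω·-2.8722 = -4.2662
  x3: GS value = (7 - (4)·-1.5111 - (-3)·-4.2662) / (10) = 0.0246;  x3 ← (1−ω)·-1.0000 + ω·0.0246 = 0.3935
Iteration 2:
  x1: GS value = (-11 - (-3)·-4.2662 - (-2)·0.3935) / (9) = -2.5568;  x1 ← (1−ω)·-1.5111 + ω·-2.5568 = -2.9333
  x2: GS value = (-11 - (1)·-2.9333 - (-2)·0.3935) / (4) = -1.8199;  x2 ← (1−ω)·-4.2662 + ω·-1.8199 = -0.9392
  x3: GS value = (7 - (4)·-2.9333 - (-3)·-0.9392) / (10) = 1.5916;  x3 ← (1−ω)·0.3935 + ω·1.5916 = 2.0229

(-2.9333, -0.9392, 2.0229)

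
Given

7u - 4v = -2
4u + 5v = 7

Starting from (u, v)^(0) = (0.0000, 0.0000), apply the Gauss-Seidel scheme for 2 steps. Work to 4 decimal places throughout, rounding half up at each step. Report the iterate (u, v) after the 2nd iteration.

Iteration 1:
  u = (-2 - (-4)·0.0000) / (7) = -0.2857
  v = (7 - (4)·-0.2857) / (5) = 1.6286
Iteration 2:
  u = (-2 - (-4)·1.6286) / (7) = 0.6449
  v = (7 - (4)·0.6449) / (5) = 0.8841

(0.6449, 0.8841)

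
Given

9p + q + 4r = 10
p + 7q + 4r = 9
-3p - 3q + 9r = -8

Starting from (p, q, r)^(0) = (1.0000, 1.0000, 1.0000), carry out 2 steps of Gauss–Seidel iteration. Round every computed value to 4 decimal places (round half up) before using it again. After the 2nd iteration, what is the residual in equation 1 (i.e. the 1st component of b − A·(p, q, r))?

Iteration 1:
  p = (10 - (1)·1.0000 - (4)·1.0000) / (9) = 0.5556
  q = (9 - (1)·0.5556 - (4)·1.0000) / (7) = 0.6349
  r = (-8 - (-3)·0.5556 - (-3)·0.6349) / (9) = -0.4921
Iteration 2:
  p = (10 - (1)·0.6349 - (4)·-0.4921) / (9) = 1.2593
  q = (9 - (1)·1.2593 - (4)·-0.4921) / (7) = 1.3870
  r = (-8 - (-3)·1.2593 - (-3)·1.3870) / (9) = -0.0068
Residual b − A·x = (-2.6935, -1.9411, 0.0001)

-2.6935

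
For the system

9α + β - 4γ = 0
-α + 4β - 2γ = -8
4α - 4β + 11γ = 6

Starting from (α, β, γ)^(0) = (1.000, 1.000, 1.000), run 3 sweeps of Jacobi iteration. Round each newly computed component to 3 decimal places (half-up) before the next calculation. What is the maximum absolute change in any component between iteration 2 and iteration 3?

Iteration 1:
  α = (0 - (1)·1.000 - (-4)·1.000) / (9) = 0.333
  β = (-8 - (-1)·1.000 - (-2)·1.000) / (4) = -1.250
  γ = (6 - (4)·1.000 - (-4)·1.000) / (11) = 0.545
Iteration 2:
  α = (0 - (1)·-1.250 - (-4)·0.545) / (9) = 0.381
  β = (-8 - (-1)·0.333 - (-2)·0.545) / (4) = -1.644
  γ = (6 - (4)·0.333 - (-4)·-1.250) / (11) = -0.030
Iteration 3:
  α = (0 - (1)·-1.644 - (-4)·-0.030) / (9) = 0.169
  β = (-8 - (-1)·0.381 - (-2)·-0.030) / (4) = -1.920
  γ = (6 - (4)·0.381 - (-4)·-1.644) / (11) = -0.191
Change: (-0.212, -0.276, -0.161) → max |·| = 0.276

0.276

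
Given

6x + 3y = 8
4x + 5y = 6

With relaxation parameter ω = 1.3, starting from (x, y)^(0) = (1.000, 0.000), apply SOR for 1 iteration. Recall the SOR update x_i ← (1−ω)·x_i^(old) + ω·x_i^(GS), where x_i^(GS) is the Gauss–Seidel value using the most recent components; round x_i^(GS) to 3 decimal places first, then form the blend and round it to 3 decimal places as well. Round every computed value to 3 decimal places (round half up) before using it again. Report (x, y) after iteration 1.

(1.433, 0.070)

Iteration 1:
  x: GS value = (8 - (3)·0.000) / (6) = 1.333;  x ← (1−ω)·1.000 + ω·1.333 = 1.433
  y: GS value = (6 - (4)·1.433) / (5) = 0.054;  y ← (1−ω)·0.000 + ω·0.054 = 0.070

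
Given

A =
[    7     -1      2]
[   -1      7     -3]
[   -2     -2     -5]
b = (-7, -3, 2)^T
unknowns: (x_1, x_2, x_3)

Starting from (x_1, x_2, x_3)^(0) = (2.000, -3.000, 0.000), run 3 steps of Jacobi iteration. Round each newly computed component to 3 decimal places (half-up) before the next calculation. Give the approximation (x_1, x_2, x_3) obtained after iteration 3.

(-1.156, -0.476, 0.261)

Iteration 1:
  x_1 = (-7 - (-1)·-3.000 - (2)·0.000) / (7) = -1.429
  x_2 = (-3 - (-1)·2.000 - (-3)·0.000) / (7) = -0.143
  x_3 = (2 - (-2)·2.000 - (-2)·-3.000) / (-5) = 0.000
Iteration 2:
  x_1 = (-7 - (-1)·-0.143 - (2)·0.000) / (7) = -1.020
  x_2 = (-3 - (-1)·-1.429 - (-3)·0.000) / (7) = -0.633
  x_3 = (2 - (-2)·-1.429 - (-2)·-0.143) / (-5) = 0.229
Iteration 3:
  x_1 = (-7 - (-1)·-0.633 - (2)·0.229) / (7) = -1.156
  x_2 = (-3 - (-1)·-1.020 - (-3)·0.229) / (7) = -0.476
  x_3 = (2 - (-2)·-1.020 - (-2)·-0.633) / (-5) = 0.261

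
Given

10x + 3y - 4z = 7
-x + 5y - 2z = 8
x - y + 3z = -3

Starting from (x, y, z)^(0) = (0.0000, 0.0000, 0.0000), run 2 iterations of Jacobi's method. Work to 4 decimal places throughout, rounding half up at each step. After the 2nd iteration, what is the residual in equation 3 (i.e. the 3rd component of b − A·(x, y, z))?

0.6200

Iteration 1:
  x = (7 - (3)·0.0000 - (-4)·0.0000) / (10) = 0.7000
  y = (8 - (-1)·0.0000 - (-2)·0.0000) / (5) = 1.6000
  z = (-3 - (1)·0.0000 - (-1)·0.0000) / (3) = -1.0000
Iteration 2:
  x = (7 - (3)·1.6000 - (-4)·-1.0000) / (10) = -0.1800
  y = (8 - (-1)·0.7000 - (-2)·-1.0000) / (5) = 1.3400
  z = (-3 - (1)·0.7000 - (-1)·1.6000) / (3) = -0.7000
Residual b − A·x = (1.9800, -0.2800, 0.6200)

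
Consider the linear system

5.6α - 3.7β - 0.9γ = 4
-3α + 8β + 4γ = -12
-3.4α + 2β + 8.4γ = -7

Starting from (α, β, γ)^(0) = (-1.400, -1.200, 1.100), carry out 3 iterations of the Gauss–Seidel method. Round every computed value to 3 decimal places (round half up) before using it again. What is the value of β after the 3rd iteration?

-1.309

Iteration 1:
  α = (4 - (-3.7)·-1.200 - (-0.9)·1.100) / (5.6) = 0.098
  β = (-12 - (-3)·0.098 - (4)·1.100) / (8) = -2.013
  γ = (-7 - (-3.4)·0.098 - (2)·-2.013) / (8.4) = -0.314
Iteration 2:
  α = (4 - (-3.7)·-2.013 - (-0.9)·-0.314) / (5.6) = -0.666
  β = (-12 - (-3)·-0.666 - (4)·-0.314) / (8) = -1.593
  γ = (-7 - (-3.4)·-0.666 - (2)·-1.593) / (8.4) = -0.724
Iteration 3:
  α = (4 - (-3.7)·-1.593 - (-0.9)·-0.724) / (5.6) = -0.455
  β = (-12 - (-3)·-0.455 - (4)·-0.724) / (8) = -1.309
  γ = (-7 - (-3.4)·-0.455 - (2)·-1.309) / (8.4) = -0.706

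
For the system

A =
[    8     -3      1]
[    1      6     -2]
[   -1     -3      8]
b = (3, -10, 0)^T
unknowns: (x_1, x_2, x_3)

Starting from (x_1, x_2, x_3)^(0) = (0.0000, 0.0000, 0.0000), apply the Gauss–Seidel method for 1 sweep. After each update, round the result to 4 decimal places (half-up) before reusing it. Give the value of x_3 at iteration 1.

Iteration 1:
  x_1 = (3 - (-3)·0.0000 - (1)·0.0000) / (8) = 0.3750
  x_2 = (-10 - (1)·0.3750 - (-2)·0.0000) / (6) = -1.7292
  x_3 = (0 - (-1)·0.3750 - (-3)·-1.7292) / (8) = -0.6016

-0.6016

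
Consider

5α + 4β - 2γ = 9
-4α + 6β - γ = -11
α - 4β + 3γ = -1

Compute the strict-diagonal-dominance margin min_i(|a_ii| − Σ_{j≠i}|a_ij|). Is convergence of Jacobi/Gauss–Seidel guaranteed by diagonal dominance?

row 1: |5| − (4+2) = -1
row 2: |6| − (4+1) = 1
row 3: |3| − (1+4) = -2
minimum over rows = -2 → not strictly diagonally dominant

-2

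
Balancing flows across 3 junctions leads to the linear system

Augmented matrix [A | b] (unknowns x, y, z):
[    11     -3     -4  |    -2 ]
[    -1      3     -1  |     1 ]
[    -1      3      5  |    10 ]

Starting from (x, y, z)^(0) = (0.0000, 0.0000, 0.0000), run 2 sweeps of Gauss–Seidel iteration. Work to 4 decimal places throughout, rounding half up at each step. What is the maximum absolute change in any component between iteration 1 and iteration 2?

0.8430

Iteration 1:
  x = (-2 - (-3)·0.0000 - (-4)·0.0000) / (11) = -0.1818
  y = (1 - (-1)·-0.1818 - (-1)·0.0000) / (3) = 0.2727
  z = (10 - (-1)·-0.1818 - (3)·0.2727) / (5) = 1.8000
Iteration 2:
  x = (-2 - (-3)·0.2727 - (-4)·1.8000) / (11) = 0.5471
  y = (1 - (-1)·0.5471 - (-1)·1.8000) / (3) = 1.1157
  z = (10 - (-1)·0.5471 - (3)·1.1157) / (5) = 1.4400
Change: (0.7289, 0.8430, -0.3600) → max |·| = 0.8430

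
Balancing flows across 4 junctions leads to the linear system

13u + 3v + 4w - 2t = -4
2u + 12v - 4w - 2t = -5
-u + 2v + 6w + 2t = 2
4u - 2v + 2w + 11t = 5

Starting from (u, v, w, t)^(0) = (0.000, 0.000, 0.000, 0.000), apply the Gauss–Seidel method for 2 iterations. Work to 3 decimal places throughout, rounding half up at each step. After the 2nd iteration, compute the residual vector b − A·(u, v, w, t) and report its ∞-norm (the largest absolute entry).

0.690

Iteration 1:
  u = (-4 - (3)·0.000 - (4)·0.000 - (-2)·0.000) / (13) = -0.308
  v = (-5 - (2)·-0.308 - (-4)·0.000 - (-2)·0.000) / (12) = -0.365
  w = (2 - (-1)·-0.308 - (2)·-0.365 - (2)·0.000) / (6) = 0.404
  t = (5 - (4)·-0.308 - (-2)·-0.365 - (2)·0.404) / (11) = 0.427
Iteration 2:
  u = (-4 - (3)·-0.365 - (4)·0.404 - (-2)·0.427) / (13) = -0.282
  v = (-5 - (2)·-0.282 - (-4)·0.404 - (-2)·0.427) / (12) = -0.164
  w = (2 - (-1)·-0.282 - (2)·-0.164 - (2)·0.427) / (6) = 0.199
  t = (5 - (4)·-0.282 - (-2)·-0.164 - (2)·0.199) / (11) = 0.491
Residual b − A·x = (0.344, -0.690, -0.130, 0.001); ∞-norm = 0.690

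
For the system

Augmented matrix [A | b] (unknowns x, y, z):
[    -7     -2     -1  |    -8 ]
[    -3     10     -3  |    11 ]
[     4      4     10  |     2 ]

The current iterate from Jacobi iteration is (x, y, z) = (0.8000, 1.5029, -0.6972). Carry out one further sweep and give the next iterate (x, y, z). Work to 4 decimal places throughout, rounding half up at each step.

(0.8131, 1.1308, -0.7212)

One sweep:
  x = (-8 - (-2)·1.5029 - (-1)·-0.6972) / (-7) = 0.8131
  y = (11 - (-3)·0.8000 - (-3)·-0.6972) / (10) = 1.1308
  z = (2 - (4)·0.8000 - (4)·1.5029) / (10) = -0.7212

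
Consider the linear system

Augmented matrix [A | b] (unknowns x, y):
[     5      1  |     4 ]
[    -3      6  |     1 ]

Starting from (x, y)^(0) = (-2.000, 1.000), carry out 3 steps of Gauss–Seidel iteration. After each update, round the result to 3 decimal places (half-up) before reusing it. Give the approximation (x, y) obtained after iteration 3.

(0.696, 0.515)

Iteration 1:
  x = (4 - (1)·1.000) / (5) = 0.600
  y = (1 - (-3)·0.600) / (6) = 0.467
Iteration 2:
  x = (4 - (1)·0.467) / (5) = 0.707
  y = (1 - (-3)·0.707) / (6) = 0.520
Iteration 3:
  x = (4 - (1)·0.520) / (5) = 0.696
  y = (1 - (-3)·0.696) / (6) = 0.515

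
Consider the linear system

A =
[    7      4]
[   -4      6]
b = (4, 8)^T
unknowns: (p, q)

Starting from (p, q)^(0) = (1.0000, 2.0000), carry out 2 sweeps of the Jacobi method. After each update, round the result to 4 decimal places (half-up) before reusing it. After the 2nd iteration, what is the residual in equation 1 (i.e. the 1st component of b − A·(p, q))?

4.1902

Iteration 1:
  p = (4 - (4)·2.0000) / (7) = -0.5714
  q = (8 - (-4)·1.0000) / (6) = 2.0000
Iteration 2:
  p = (4 - (4)·2.0000) / (7) = -0.5714
  q = (8 - (-4)·-0.5714) / (6) = 0.9524
Residual b − A·x = (4.1902, 0.0000)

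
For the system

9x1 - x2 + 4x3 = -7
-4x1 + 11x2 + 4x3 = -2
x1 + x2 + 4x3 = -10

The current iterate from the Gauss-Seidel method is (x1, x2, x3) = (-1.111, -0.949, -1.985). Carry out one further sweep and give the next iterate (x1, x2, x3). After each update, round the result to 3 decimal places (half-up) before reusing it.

(-0.001, 0.540, -2.635)

One sweep:
  x1 = (-7 - (-1)·-0.949 - (4)·-1.985) / (9) = -0.001
  x2 = (-2 - (-4)·-0.001 - (4)·-1.985) / (11) = 0.540
  x3 = (-10 - (1)·-0.001 - (1)·0.540) / (4) = -2.635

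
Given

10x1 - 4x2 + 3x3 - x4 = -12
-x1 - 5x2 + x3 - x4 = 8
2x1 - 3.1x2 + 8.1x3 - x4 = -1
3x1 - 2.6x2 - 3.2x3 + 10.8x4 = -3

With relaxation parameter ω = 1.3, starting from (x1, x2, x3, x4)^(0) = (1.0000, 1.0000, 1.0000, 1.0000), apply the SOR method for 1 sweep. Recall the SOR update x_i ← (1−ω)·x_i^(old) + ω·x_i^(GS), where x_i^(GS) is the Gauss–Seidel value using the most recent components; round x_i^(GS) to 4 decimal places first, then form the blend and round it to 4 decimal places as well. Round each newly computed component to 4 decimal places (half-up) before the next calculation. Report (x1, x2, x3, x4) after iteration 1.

(-1.6000, -1.9640, -0.7636, -0.9921)

Iteration 1:
  x1: GS value = (-12 - (-4)·1.0000 - (3)·1.0000 - (-1)·1.0000) / (10) = -1.0000;  x1 ← (1−ω)·1.0000 + ω·-1.0000 = -1.6000
  x2: GS value = (8 - (-1)·-1.6000 - (1)·1.0000 - (-1)·1.0000) / (-5) = -1.2800;  x2 ← (1−ω)·1.0000 + ω·-1.2800 = -1.9640
  x3: GS value = (-1 - (2)·-1.6000 - (-3.1)·-1.9640 - (-1)·1.0000) / (8.1) = -0.3566;  x3 ← (1−ω)·1.0000 + ω·-0.3566 = -0.7636
  x4: GS value = (-3 - (3)·-1.6000 - (-2.6)·-1.9640 - (-3.2)·-0.7636) / (10.8) = -0.5324;  x4 ← (1−ω)·1.0000 + ω·-0.5324 = -0.9921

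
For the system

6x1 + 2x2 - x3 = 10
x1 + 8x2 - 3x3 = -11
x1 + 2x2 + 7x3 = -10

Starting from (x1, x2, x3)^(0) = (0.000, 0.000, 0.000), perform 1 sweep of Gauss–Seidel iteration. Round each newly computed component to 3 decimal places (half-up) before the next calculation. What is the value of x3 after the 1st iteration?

Iteration 1:
  x1 = (10 - (2)·0.000 - (-1)·0.000) / (6) = 1.667
  x2 = (-11 - (1)·1.667 - (-3)·0.000) / (8) = -1.583
  x3 = (-10 - (1)·1.667 - (2)·-1.583) / (7) = -1.214

-1.214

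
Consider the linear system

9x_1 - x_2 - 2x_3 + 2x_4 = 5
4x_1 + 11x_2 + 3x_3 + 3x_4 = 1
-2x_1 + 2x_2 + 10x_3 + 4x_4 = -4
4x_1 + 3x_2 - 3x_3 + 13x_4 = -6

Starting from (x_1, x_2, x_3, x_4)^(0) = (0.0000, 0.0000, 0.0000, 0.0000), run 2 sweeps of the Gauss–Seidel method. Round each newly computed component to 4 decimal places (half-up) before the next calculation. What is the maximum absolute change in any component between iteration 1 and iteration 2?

0.2374

Iteration 1:
  x_1 = (5 - (-1)·0.0000 - (-2)·0.0000 - (2)·0.0000) / (9) = 0.5556
  x_2 = (1 - (4)·0.5556 - (3)·0.0000 - (3)·0.0000) / (11) = -0.1111
  x_3 = (-4 - (-2)·0.5556 - (2)·-0.1111 - (4)·0.0000) / (10) = -0.2667
  x_4 = (-6 - (4)·0.5556 - (3)·-0.1111 - (-3)·-0.2667) / (13) = -0.6684
Iteration 2:
  x_1 = (5 - (-1)·-0.1111 - (-2)·-0.2667 - (2)·-0.6684) / (9) = 0.6325
  x_2 = (1 - (4)·0.6325 - (3)·-0.2667 - (3)·-0.6684) / (11) = 0.1159
  x_3 = (-4 - (-2)·0.6325 - (2)·0.1159 - (4)·-0.6684) / (10) = -0.0293
  x_4 = (-6 - (4)·0.6325 - (3)·0.1159 - (-3)·-0.0293) / (13) = -0.6897
Change: (0.0769, 0.2270, 0.2374, -0.0213) → max |·| = 0.2374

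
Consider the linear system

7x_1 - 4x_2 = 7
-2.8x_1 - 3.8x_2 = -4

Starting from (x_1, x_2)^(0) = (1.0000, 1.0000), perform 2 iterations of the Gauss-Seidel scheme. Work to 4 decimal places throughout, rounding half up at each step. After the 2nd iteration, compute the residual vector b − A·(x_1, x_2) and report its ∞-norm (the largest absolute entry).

Iteration 1:
  x_1 = (7 - (-4)·1.0000) / (7) = 1.5714
  x_2 = (-4 - (-2.8)·1.5714) / (-3.8) = -0.1052
Iteration 2:
  x_1 = (7 - (-4)·-0.1052) / (7) = 0.9399
  x_2 = (-4 - (-2.8)·0.9399) / (-3.8) = 0.3601
Residual b − A·x = (1.8611, 0.0001); ∞-norm = 1.8611

1.8611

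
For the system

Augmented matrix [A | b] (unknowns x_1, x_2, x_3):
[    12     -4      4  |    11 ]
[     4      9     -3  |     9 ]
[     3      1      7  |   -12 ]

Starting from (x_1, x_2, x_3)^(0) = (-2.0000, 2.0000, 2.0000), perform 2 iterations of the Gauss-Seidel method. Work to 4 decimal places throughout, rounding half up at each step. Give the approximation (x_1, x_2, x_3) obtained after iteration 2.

Iteration 1:
  x_1 = (11 - (-4)·2.0000 - (4)·2.0000) / (12) = 0.9167
  x_2 = (9 - (4)·0.9167 - (-3)·2.0000) / (9) = 1.2592
  x_3 = (-12 - (3)·0.9167 - (1)·1.2592) / (7) = -2.2870
Iteration 2:
  x_1 = (11 - (-4)·1.2592 - (4)·-2.2870) / (12) = 2.0987
  x_2 = (9 - (4)·2.0987 - (-3)·-2.2870) / (9) = -0.6951
  x_3 = (-12 - (3)·2.0987 - (1)·-0.6951) / (7) = -2.5144

(2.0987, -0.6951, -2.5144)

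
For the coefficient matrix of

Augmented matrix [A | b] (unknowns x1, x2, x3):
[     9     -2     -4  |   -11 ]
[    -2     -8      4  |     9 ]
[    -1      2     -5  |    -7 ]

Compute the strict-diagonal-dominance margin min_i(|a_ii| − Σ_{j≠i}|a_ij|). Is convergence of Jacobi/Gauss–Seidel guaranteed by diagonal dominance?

row 1: |9| − (2+4) = 3
row 2: |-8| − (2+4) = 2
row 3: |-5| − (1+2) = 2
minimum over rows = 2 → strictly diagonally dominant (convergence guaranteed)

2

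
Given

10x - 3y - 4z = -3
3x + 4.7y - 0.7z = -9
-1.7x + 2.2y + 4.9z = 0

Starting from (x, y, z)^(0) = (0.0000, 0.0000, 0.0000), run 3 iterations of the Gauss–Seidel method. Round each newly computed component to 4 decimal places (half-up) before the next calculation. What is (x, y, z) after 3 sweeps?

(-0.5526, -1.4926, 0.4784)

Iteration 1:
  x = (-3 - (-3)·0.0000 - (-4)·0.0000) / (10) = -0.3000
  y = (-9 - (3)·-0.3000 - (-0.7)·0.0000) / (4.7) = -1.7234
  z = (0 - (-1.7)·-0.3000 - (2.2)·-1.7234) / (4.9) = 0.6697
Iteration 2:
  x = (-3 - (-3)·-1.7234 - (-4)·0.6697) / (10) = -0.5491
  y = (-9 - (3)·-0.5491 - (-0.7)·0.6697) / (4.7) = -1.4647
  z = (0 - (-1.7)·-0.5491 - (2.2)·-1.4647) / (4.9) = 0.4671
Iteration 3:
  x = (-3 - (-3)·-1.4647 - (-4)·0.4671) / (10) = -0.5526
  y = (-9 - (3)·-0.5526 - (-0.7)·0.4671) / (4.7) = -1.4926
  z = (0 - (-1.7)·-0.5526 - (2.2)·-1.4926) / (4.9) = 0.4784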